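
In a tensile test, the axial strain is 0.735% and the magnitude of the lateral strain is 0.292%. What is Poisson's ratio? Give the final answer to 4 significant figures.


nu = -epsilon_lat / epsilon_axial
Lateral strain is contraction (negative), so using magnitudes:
nu = 0.292 / 0.735
nu = 0.3973


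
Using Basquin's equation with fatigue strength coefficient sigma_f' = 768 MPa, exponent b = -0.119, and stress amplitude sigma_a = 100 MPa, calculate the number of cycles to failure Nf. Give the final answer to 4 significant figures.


sigma_a = sigma_f' * (2*Nf)^b
2*Nf = (sigma_a / sigma_f')^(1/b)
2*Nf = (100 / 768)^(1/-0.119)
2*Nf = 2.75429e+07
Nf = 1.377e+07 cycles


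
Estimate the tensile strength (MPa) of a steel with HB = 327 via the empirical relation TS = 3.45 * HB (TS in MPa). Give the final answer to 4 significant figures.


TS (MPa) = 3.45 * HB
TS = 3.45 * 327
TS = 1128 MPa


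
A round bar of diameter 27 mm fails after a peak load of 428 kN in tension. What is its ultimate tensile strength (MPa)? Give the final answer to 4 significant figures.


A0 = pi*(d/2)^2 = pi*(27/2)^2 = 572.555 mm^2
UTS = F_max / A0 = 428*1000 / 572.555
UTS = 747.5 MPa


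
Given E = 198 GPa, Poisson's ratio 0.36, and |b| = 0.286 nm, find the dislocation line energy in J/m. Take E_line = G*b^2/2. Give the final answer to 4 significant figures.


Step 1: G = E / (2*(1+nu))
G = 198 / (2*(1+0.36)) = 72.7941 GPa = 7.27941e+10 Pa
Step 2: E_line = G*b^2/2
b = 0.286 nm = 2.86e-10 m
E_line = 0.5 * 7.27941e+10 * (2.86e-10)^2 = 2.977e-09 J/m


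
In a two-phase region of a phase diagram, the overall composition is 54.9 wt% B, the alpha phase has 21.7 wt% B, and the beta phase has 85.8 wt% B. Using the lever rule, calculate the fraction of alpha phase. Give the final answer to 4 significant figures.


f_alpha = (C_beta - C0) / (C_beta - C_alpha)
f_alpha = (85.8 - 54.9) / (85.8 - 21.7)
f_alpha = 0.4821


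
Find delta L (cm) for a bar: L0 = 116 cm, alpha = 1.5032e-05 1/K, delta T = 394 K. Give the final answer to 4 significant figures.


dL = L0 * alpha * dT
dL = 116 * 1.5032e-05 * 394
dL = 0.687 cm


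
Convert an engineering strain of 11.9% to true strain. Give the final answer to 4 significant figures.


epsilon_true = ln(1 + epsilon_eng)
epsilon_true = ln(1 + 0.119)
epsilon_true = 0.1124


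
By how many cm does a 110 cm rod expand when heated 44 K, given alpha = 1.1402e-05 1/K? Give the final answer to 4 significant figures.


dL = L0 * alpha * dT
dL = 110 * 1.1402e-05 * 44
dL = 0.05519 cm


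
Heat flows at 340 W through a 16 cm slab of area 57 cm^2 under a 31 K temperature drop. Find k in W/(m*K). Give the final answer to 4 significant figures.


k = Q*L / (A*dT)
L = 0.16 m, A = 5.7e-03 m^2
k = 340 * 0.16 / (5.7e-03 * 31)
k = 307.9 W/(m*K)


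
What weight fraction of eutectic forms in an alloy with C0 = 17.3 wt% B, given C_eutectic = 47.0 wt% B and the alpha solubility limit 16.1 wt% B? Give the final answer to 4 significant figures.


f_primary = (C_e - C0) / (C_e - C_alpha_max)
f_primary = (47.0 - 17.3) / (47.0 - 16.1)
f_primary = 0.961165
f_eutectic = 1 - 0.961165 = 0.03883


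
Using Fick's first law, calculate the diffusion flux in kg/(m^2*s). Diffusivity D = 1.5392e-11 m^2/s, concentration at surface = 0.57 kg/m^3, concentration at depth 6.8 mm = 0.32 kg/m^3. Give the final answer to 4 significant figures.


J = -D * (dC/dx) = D * (C1 - C2) / dx
J = 1.5392e-11 * (0.57 - 0.32) / 6.8e-03
J = 5.659e-10 kg/(m^2*s)


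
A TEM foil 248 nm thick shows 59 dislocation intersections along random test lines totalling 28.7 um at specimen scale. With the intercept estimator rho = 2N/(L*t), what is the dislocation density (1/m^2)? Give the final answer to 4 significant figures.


rho = 2N / (L * t)
L = 28.7 um = 2.87e-05 m, t = 248 nm = 2.48e-07 m
rho = 2 * 59 / (2.87e-05 * 2.48e-07)
rho = 1.658e+13 1/m^2


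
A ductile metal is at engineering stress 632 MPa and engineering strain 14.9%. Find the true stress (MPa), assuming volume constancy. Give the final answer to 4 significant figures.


sigma_true = sigma_eng * (1 + epsilon_eng)
sigma_true = 632 * (1 + 0.149)
sigma_true = 726.2 MPa


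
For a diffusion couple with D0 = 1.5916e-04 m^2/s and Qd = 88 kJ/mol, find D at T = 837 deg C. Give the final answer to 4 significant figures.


D = D0 * exp(-Qd / (R*T))
T = 1110.15 K
D = 1.5916e-04 * exp(-88e3 / (8.314 * 1110.15))
D = 1.151e-08 m^2/s


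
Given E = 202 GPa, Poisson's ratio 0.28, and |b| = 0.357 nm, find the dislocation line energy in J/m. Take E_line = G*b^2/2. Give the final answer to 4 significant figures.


Step 1: G = E / (2*(1+nu))
G = 202 / (2*(1+0.28)) = 78.9063 GPa = 7.89063e+10 Pa
Step 2: E_line = G*b^2/2
b = 0.357 nm = 3.57e-10 m
E_line = 0.5 * 7.89063e+10 * (3.57e-10)^2 = 5.028e-09 J/m


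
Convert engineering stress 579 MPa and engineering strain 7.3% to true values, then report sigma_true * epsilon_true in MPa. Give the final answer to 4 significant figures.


sigma_true = sigma_eng * (1 + epsilon_eng)
sigma_true = 579 * (1 + 0.073) = 621.267 MPa
epsilon_true = ln(1 + epsilon_eng)
epsilon_true = ln(1 + 0.073) = 0.0704585
sigma_true * epsilon_true = 621.267 * 0.0704585 = 43.77 MPa


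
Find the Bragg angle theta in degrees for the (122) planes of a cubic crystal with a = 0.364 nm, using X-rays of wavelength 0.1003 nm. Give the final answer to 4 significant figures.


d = a / sqrt(h^2+k^2+l^2)
d = 0.364 / sqrt(9) = 0.121333 nm
lambda = 2*d*sin(theta)  =>  sin(theta) = lambda / (2*d)
sin(theta) = 0.1003 / (2 * 0.121333) = 0.413324
theta = 24.41 deg


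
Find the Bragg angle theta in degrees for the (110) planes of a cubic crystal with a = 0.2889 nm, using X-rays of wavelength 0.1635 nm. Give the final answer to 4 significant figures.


d = a / sqrt(h^2+k^2+l^2)
d = 0.2889 / sqrt(2) = 0.204283 nm
lambda = 2*d*sin(theta)  =>  sin(theta) = lambda / (2*d)
sin(theta) = 0.1635 / (2 * 0.204283) = 0.40018
theta = 23.59 deg


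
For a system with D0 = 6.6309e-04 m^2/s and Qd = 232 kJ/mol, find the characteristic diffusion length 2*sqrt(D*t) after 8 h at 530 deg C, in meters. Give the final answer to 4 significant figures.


Step 1: D = D0 * exp(-Qd/(R*T))
T = 803.15 K
D = 6.6309e-04 * exp(-232e3 / (8.314 * 803.15)) = 5.4e-19 m^2/s
Step 2: L = 2*sqrt(D*t)
t = 8 h = 28800 s
L = 2*sqrt(5.4e-19 * 28800) = 2.494e-07 m


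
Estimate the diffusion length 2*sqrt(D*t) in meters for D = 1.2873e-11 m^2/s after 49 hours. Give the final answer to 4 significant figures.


t = 49 hr = 176400 s
Diffusion length = 2*sqrt(D*t)
= 2*sqrt(1.2873e-11 * 176400)
= 3.014e-03 m


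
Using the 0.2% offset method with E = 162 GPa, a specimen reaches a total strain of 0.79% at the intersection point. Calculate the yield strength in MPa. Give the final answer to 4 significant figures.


Offset strain = 0.002
Elastic strain at yield = total_strain - offset = 7.9e-03 - 0.002 = 5.9e-03
sigma_y = E * elastic_strain = 162000 * 5.9e-03
sigma_y = 955.8 MPa


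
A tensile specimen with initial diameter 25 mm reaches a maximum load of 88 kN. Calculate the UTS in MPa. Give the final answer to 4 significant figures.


A0 = pi*(d/2)^2 = pi*(25/2)^2 = 490.874 mm^2
UTS = F_max / A0 = 88*1000 / 490.874
UTS = 179.3 MPa


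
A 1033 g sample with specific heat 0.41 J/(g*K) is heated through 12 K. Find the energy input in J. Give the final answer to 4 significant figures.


Q = m * cp * dT
Q = 1033 * 0.41 * 12
Q = 5082 J


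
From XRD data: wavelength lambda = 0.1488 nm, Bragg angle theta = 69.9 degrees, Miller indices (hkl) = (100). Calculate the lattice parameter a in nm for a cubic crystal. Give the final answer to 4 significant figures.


d = lambda / (2*sin(theta))
d = 0.1488 / (2*sin(69.9 deg))
d = 0.0792253 nm
a = d * sqrt(h^2+k^2+l^2) = 0.0792253 * sqrt(1)
a = 0.07923 nm


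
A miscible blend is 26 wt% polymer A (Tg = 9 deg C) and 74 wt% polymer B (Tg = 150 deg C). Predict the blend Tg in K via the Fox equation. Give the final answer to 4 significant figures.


1/Tg = w1/Tg1 + w2/Tg2 (in Kelvin)
Tg1 = 282.15 K, Tg2 = 423.15 K
1/Tg = 0.26/282.15 + 0.74/423.15
Tg = 374.5 K


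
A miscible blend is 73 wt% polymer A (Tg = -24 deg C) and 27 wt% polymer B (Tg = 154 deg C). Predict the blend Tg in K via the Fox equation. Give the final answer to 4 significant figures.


1/Tg = w1/Tg1 + w2/Tg2 (in Kelvin)
Tg1 = 249.15 K, Tg2 = 427.15 K
1/Tg = 0.73/249.15 + 0.27/427.15
Tg = 280.7 K


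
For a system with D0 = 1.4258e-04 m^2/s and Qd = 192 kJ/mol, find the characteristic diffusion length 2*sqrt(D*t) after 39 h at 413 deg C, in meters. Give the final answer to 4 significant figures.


Step 1: D = D0 * exp(-Qd/(R*T))
T = 686.15 K
D = 1.4258e-04 * exp(-192e3 / (8.314 * 686.15)) = 3.44444e-19 m^2/s
Step 2: L = 2*sqrt(D*t)
t = 39 h = 140400 s
L = 2*sqrt(3.44444e-19 * 140400) = 4.398e-07 m


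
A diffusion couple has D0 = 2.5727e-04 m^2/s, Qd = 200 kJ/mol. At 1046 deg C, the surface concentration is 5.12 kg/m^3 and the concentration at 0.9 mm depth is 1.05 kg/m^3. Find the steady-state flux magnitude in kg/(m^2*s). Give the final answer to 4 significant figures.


Step 1: D = D0 * exp(-Qd/(R*T))
T = 1046 + 273.15 = 1319.15 K
D = 2.5727e-04 * exp(-200e3 / (8.314 * 1319.15)) = 3.09502e-12 m^2/s
Step 2: J = D * (C1 - C2) / dx
J = 3.09502e-12 * (5.12 - 1.05) / 9e-04
J = 1.4e-08 kg/(m^2*s)


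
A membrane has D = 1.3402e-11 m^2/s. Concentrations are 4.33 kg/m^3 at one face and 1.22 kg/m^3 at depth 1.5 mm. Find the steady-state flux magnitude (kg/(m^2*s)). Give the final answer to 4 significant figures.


J = -D * (dC/dx) = D * (C1 - C2) / dx
J = 1.3402e-11 * (4.33 - 1.22) / 1.5e-03
J = 2.779e-08 kg/(m^2*s)


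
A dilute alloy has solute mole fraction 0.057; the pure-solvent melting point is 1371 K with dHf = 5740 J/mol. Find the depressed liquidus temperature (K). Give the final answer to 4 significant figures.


dT = R*Tm^2*x / dHf
dT = 8.314 * 1371^2 * 0.057 / 5740
dT = 155.184 K
T_new = 1371 - 155.184 = 1216 K


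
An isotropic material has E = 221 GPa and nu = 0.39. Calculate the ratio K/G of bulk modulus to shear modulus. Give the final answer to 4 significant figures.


G = E / (2*(1+nu))
G = 221 / (2*(1+0.39)) = 79.4964 GPa
K = E / (3*(1-2*nu))
K = 221 / (3*(1-2*0.39)) = 334.848 GPa
K/G = 334.848 / 79.4964 = 4.212


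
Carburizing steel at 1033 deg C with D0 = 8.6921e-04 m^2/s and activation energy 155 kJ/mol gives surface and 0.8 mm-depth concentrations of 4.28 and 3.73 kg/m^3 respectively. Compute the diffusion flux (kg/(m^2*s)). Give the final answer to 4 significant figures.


Step 1: D = D0 * exp(-Qd/(R*T))
T = 1033 + 273.15 = 1306.15 K
D = 8.6921e-04 * exp(-155e3 / (8.314 * 1306.15)) = 5.49856e-10 m^2/s
Step 2: J = D * (C1 - C2) / dx
J = 5.49856e-10 * (4.28 - 3.73) / 8e-04
J = 3.78e-07 kg/(m^2*s)


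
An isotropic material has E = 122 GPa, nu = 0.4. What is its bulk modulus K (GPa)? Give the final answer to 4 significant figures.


K = E / (3*(1-2*nu))
K = 122 / (3*(1-2*0.4))
K = 203.3 GPa


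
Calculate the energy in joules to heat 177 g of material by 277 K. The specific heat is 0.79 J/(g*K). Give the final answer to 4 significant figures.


Q = m * cp * dT
Q = 177 * 0.79 * 277
Q = 38730 J


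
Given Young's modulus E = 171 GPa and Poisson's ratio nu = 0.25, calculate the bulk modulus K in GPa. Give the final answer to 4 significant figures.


K = E / (3*(1-2*nu))
K = 171 / (3*(1-2*0.25))
K = 114 GPa


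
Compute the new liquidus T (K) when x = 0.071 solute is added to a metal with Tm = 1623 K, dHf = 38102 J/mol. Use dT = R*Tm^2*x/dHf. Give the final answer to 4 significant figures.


dT = R*Tm^2*x / dHf
dT = 8.314 * 1623^2 * 0.071 / 38102
dT = 40.8092 K
T_new = 1623 - 40.8092 = 1582 K


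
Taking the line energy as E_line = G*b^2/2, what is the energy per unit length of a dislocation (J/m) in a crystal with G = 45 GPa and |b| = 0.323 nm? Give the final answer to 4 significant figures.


E = G*b^2/2
b = 0.323 nm = 3.23e-10 m
G = 45 GPa = 4.5e+10 Pa
E = 0.5 * 4.5e+10 * (3.23e-10)^2
E = 2.347e-09 J/m


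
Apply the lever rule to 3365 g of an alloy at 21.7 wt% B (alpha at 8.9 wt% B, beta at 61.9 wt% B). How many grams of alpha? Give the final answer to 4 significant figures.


f_alpha = (C_beta - C0) / (C_beta - C_alpha)
f_alpha = (61.9 - 21.7) / (61.9 - 8.9) = 0.758491
m_alpha = f_alpha * m_total = 0.758491 * 3365 = 2552 g


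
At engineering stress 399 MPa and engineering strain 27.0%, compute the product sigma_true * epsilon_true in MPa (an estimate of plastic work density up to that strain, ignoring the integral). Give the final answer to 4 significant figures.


sigma_true = sigma_eng * (1 + epsilon_eng)
sigma_true = 399 * (1 + 0.27) = 506.73 MPa
epsilon_true = ln(1 + epsilon_eng)
epsilon_true = ln(1 + 0.27) = 0.239017
sigma_true * epsilon_true = 506.73 * 0.239017 = 121.1 MPa


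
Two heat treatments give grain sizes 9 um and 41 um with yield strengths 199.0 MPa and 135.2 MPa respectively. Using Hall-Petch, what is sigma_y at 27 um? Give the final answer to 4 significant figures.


sigma_y = sigma0 + k / sqrt(d)
1/sqrt(d1) = 1/sqrt(9e-06) = 333.333;  1/sqrt(d2) = 156.174
k = (sigma1 - sigma2) / (1/sqrt(d1) - 1/sqrt(d2)) = (199.0 - 135.2) / (333.333 - 156.174) = 0.360127 MPa*m^0.5
sigma0 = sigma1 - k/sqrt(d1) = 199.0 - 0.360127*333.333 = 78.9576 MPa
sigma_y(d3) = 78.9576 + 0.360127 / sqrt(2.7e-05) = 148.3 MPa


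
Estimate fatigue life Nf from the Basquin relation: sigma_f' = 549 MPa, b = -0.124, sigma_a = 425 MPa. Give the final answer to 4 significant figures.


sigma_a = sigma_f' * (2*Nf)^b
2*Nf = (sigma_a / sigma_f')^(1/b)
2*Nf = (425 / 549)^(1/-0.124)
2*Nf = 7.88207
Nf = 3.941 cycles


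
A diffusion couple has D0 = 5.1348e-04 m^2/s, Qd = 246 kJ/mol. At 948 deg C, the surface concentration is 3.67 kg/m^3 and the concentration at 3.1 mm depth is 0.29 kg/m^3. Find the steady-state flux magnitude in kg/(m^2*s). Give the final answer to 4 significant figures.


Step 1: D = D0 * exp(-Qd/(R*T))
T = 948 + 273.15 = 1221.15 K
D = 5.1348e-04 * exp(-246e3 / (8.314 * 1221.15)) = 1.53994e-14 m^2/s
Step 2: J = D * (C1 - C2) / dx
J = 1.53994e-14 * (3.67 - 0.29) / 3.1e-03
J = 1.679e-11 kg/(m^2*s)


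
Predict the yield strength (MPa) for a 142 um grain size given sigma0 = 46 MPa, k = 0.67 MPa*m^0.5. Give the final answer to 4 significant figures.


sigma_y = sigma0 + k / sqrt(d)
d = 142 um = 1.42e-04 m
sigma_y = 46 + 0.67 / sqrt(1.42e-04)
sigma_y = 102.2 MPa


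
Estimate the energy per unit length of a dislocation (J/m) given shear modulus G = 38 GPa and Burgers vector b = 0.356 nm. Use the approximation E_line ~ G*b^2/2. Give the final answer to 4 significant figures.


E = G*b^2/2
b = 0.356 nm = 3.56e-10 m
G = 38 GPa = 3.8e+10 Pa
E = 0.5 * 3.8e+10 * (3.56e-10)^2
E = 2.408e-09 J/m


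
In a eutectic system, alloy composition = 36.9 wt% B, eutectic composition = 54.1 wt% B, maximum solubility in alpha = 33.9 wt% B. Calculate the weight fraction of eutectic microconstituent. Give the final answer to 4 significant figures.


f_primary = (C_e - C0) / (C_e - C_alpha_max)
f_primary = (54.1 - 36.9) / (54.1 - 33.9)
f_primary = 0.851485
f_eutectic = 1 - 0.851485 = 0.1485


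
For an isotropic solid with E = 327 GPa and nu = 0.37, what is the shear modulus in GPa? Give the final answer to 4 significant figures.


G = E / (2*(1+nu))
G = 327 / (2*(1+0.37))
G = 119.3 GPa


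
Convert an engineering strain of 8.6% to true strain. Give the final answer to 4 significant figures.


epsilon_true = ln(1 + epsilon_eng)
epsilon_true = ln(1 + 0.086)
epsilon_true = 0.0825


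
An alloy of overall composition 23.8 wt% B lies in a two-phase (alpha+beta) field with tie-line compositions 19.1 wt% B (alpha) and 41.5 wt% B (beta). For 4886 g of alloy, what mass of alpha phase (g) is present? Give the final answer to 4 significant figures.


f_alpha = (C_beta - C0) / (C_beta - C_alpha)
f_alpha = (41.5 - 23.8) / (41.5 - 19.1) = 0.790179
m_alpha = f_alpha * m_total = 0.790179 * 4886 = 3861 g


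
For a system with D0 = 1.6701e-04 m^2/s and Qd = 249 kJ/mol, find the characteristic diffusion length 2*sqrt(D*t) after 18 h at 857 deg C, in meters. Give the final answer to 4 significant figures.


Step 1: D = D0 * exp(-Qd/(R*T))
T = 1130.15 K
D = 1.6701e-04 * exp(-249e3 / (8.314 * 1130.15)) = 5.17301e-16 m^2/s
Step 2: L = 2*sqrt(D*t)
t = 18 h = 64800 s
L = 2*sqrt(5.17301e-16 * 64800) = 1.158e-05 m


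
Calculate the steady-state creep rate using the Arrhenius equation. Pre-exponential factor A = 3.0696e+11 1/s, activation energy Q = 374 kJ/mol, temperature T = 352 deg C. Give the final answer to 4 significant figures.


rate = A * exp(-Q / (R*T))
T = 352 + 273.15 = 625.15 K
rate = 3.0696e+11 * exp(-374e3 / (8.314 * 625.15))
rate = 1.723e-20 1/s


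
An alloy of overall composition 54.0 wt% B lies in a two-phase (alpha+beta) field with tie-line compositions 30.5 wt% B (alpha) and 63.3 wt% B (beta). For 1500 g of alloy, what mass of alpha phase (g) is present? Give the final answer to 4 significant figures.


f_alpha = (C_beta - C0) / (C_beta - C_alpha)
f_alpha = (63.3 - 54.0) / (63.3 - 30.5) = 0.283537
m_alpha = f_alpha * m_total = 0.283537 * 1500 = 425.3 g


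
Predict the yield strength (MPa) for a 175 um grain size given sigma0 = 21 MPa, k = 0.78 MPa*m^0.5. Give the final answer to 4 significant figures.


sigma_y = sigma0 + k / sqrt(d)
d = 175 um = 1.75e-04 m
sigma_y = 21 + 0.78 / sqrt(1.75e-04)
sigma_y = 79.96 MPa


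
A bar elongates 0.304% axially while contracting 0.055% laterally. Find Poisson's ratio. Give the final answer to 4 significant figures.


nu = -epsilon_lat / epsilon_axial
Lateral strain is contraction (negative), so using magnitudes:
nu = 0.055 / 0.304
nu = 0.1809


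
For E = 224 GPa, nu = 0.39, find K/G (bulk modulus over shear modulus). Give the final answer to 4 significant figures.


G = E / (2*(1+nu))
G = 224 / (2*(1+0.39)) = 80.5755 GPa
K = E / (3*(1-2*nu))
K = 224 / (3*(1-2*0.39)) = 339.394 GPa
K/G = 339.394 / 80.5755 = 4.212


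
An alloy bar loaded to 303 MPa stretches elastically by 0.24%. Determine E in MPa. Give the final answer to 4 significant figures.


E = sigma / epsilon
epsilon = 0.24% = 2.4e-03
E = 303 / 2.4e-03
E = 126300 MPa


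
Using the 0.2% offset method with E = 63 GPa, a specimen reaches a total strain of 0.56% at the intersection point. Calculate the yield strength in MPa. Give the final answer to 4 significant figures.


Offset strain = 0.002
Elastic strain at yield = total_strain - offset = 5.6e-03 - 0.002 = 3.6e-03
sigma_y = E * elastic_strain = 63000 * 3.6e-03
sigma_y = 226.8 MPa


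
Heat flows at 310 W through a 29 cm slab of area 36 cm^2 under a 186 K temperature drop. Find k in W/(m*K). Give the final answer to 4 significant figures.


k = Q*L / (A*dT)
L = 0.29 m, A = 3.6e-03 m^2
k = 310 * 0.29 / (3.6e-03 * 186)
k = 134.3 W/(m*K)


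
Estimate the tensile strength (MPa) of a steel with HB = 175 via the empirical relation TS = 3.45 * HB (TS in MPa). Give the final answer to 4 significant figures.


TS (MPa) = 3.45 * HB
TS = 3.45 * 175
TS = 603.8 MPa


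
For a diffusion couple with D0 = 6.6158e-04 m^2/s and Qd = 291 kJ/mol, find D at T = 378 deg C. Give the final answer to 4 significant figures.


D = D0 * exp(-Qd / (R*T))
T = 651.15 K
D = 6.6158e-04 * exp(-291e3 / (8.314 * 651.15))
D = 2.992e-27 m^2/s


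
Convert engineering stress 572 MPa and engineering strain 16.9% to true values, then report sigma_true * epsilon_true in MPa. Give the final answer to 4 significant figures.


sigma_true = sigma_eng * (1 + epsilon_eng)
sigma_true = 572 * (1 + 0.169) = 668.668 MPa
epsilon_true = ln(1 + epsilon_eng)
epsilon_true = ln(1 + 0.169) = 0.156149
sigma_true * epsilon_true = 668.668 * 0.156149 = 104.4 MPa


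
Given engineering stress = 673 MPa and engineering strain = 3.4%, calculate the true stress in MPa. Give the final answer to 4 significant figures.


sigma_true = sigma_eng * (1 + epsilon_eng)
sigma_true = 673 * (1 + 0.034)
sigma_true = 695.9 MPa


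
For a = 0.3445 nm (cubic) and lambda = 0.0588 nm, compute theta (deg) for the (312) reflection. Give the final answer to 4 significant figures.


d = a / sqrt(h^2+k^2+l^2)
d = 0.3445 / sqrt(14) = 0.0920715 nm
lambda = 2*d*sin(theta)  =>  sin(theta) = lambda / (2*d)
sin(theta) = 0.0588 / (2 * 0.0920715) = 0.319317
theta = 18.62 deg


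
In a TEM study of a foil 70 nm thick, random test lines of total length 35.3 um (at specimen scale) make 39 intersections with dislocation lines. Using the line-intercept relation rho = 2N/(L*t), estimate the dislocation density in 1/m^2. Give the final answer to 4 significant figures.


rho = 2N / (L * t)
L = 35.3 um = 3.53e-05 m, t = 70 nm = 7e-08 m
rho = 2 * 39 / (3.53e-05 * 7e-08)
rho = 3.157e+13 1/m^2


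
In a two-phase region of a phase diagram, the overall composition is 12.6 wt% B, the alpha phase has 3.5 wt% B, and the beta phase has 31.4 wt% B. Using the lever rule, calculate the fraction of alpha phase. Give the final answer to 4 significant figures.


f_alpha = (C_beta - C0) / (C_beta - C_alpha)
f_alpha = (31.4 - 12.6) / (31.4 - 3.5)
f_alpha = 0.6738


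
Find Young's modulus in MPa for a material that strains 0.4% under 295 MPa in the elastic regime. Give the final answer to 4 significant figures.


E = sigma / epsilon
epsilon = 0.4% = 4e-03
E = 295 / 4e-03
E = 73750 MPa


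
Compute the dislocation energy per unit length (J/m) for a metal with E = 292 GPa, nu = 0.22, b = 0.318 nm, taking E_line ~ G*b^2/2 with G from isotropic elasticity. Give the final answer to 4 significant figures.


Step 1: G = E / (2*(1+nu))
G = 292 / (2*(1+0.22)) = 119.672 GPa = 1.19672e+11 Pa
Step 2: E_line = G*b^2/2
b = 0.318 nm = 3.18e-10 m
E_line = 0.5 * 1.19672e+11 * (3.18e-10)^2 = 6.051e-09 J/m


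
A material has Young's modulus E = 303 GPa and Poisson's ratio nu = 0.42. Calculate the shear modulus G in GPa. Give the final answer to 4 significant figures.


G = E / (2*(1+nu))
G = 303 / (2*(1+0.42))
G = 106.7 GPa


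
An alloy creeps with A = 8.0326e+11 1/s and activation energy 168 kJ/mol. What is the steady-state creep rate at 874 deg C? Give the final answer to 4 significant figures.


rate = A * exp(-Q / (R*T))
T = 874 + 273.15 = 1147.15 K
rate = 8.0326e+11 * exp(-168e3 / (8.314 * 1147.15))
rate = 17980 1/s


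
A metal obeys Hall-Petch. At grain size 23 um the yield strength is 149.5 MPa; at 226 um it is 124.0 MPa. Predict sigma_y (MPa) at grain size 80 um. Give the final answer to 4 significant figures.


sigma_y = sigma0 + k / sqrt(d)
1/sqrt(d1) = 1/sqrt(2.3e-05) = 208.514;  1/sqrt(d2) = 66.519
k = (sigma1 - sigma2) / (1/sqrt(d1) - 1/sqrt(d2)) = (149.5 - 124.0) / (208.514 - 66.519) = 0.179583 MPa*m^0.5
sigma0 = sigma1 - k/sqrt(d1) = 149.5 - 0.179583*208.514 = 112.054 MPa
sigma_y(d3) = 112.054 + 0.179583 / sqrt(8e-05) = 132.1 MPa


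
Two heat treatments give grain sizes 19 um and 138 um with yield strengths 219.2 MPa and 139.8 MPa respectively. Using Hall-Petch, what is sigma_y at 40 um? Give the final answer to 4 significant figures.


sigma_y = sigma0 + k / sqrt(d)
1/sqrt(d1) = 1/sqrt(1.9e-05) = 229.416;  1/sqrt(d2) = 85.1257
k = (sigma1 - sigma2) / (1/sqrt(d1) - 1/sqrt(d2)) = (219.2 - 139.8) / (229.416 - 85.1257) = 0.55028 MPa*m^0.5
sigma0 = sigma1 - k/sqrt(d1) = 219.2 - 0.55028*229.416 = 92.957 MPa
sigma_y(d3) = 92.957 + 0.55028 / sqrt(4e-05) = 180 MPa


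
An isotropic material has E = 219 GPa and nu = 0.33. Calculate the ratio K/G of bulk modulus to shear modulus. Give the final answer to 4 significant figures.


G = E / (2*(1+nu))
G = 219 / (2*(1+0.33)) = 82.3308 GPa
K = E / (3*(1-2*nu))
K = 219 / (3*(1-2*0.33)) = 214.706 GPa
K/G = 214.706 / 82.3308 = 2.608


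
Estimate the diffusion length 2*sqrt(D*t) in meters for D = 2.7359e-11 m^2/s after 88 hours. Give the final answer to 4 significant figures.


t = 88 hr = 316800 s
Diffusion length = 2*sqrt(D*t)
= 2*sqrt(2.7359e-11 * 316800)
= 5.888e-03 m


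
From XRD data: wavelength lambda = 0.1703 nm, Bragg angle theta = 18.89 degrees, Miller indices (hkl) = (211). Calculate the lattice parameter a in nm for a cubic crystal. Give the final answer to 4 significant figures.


d = lambda / (2*sin(theta))
d = 0.1703 / (2*sin(18.89 deg))
d = 0.26301 nm
a = d * sqrt(h^2+k^2+l^2) = 0.26301 * sqrt(6)
a = 0.6442 nm


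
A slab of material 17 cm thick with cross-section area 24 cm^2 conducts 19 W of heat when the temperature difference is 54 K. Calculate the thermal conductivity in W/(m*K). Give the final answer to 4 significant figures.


k = Q*L / (A*dT)
L = 0.17 m, A = 2.4e-03 m^2
k = 19 * 0.17 / (2.4e-03 * 54)
k = 24.92 W/(m*K)


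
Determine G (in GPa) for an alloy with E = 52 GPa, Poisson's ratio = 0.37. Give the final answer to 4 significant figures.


G = E / (2*(1+nu))
G = 52 / (2*(1+0.37))
G = 18.98 GPa


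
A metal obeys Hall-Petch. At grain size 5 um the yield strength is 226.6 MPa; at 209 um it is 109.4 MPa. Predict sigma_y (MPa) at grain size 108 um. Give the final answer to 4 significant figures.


sigma_y = sigma0 + k / sqrt(d)
1/sqrt(d1) = 1/sqrt(5e-06) = 447.214;  1/sqrt(d2) = 69.1714
k = (sigma1 - sigma2) / (1/sqrt(d1) - 1/sqrt(d2)) = (226.6 - 109.4) / (447.214 - 69.1714) = 0.310018 MPa*m^0.5
sigma0 = sigma1 - k/sqrt(d1) = 226.6 - 0.310018*447.214 = 87.9556 MPa
sigma_y(d3) = 87.9556 + 0.310018 / sqrt(1.08e-04) = 117.8 MPa


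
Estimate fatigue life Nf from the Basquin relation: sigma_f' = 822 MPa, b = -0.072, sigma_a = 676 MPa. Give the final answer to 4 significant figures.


sigma_a = sigma_f' * (2*Nf)^b
2*Nf = (sigma_a / sigma_f')^(1/b)
2*Nf = (676 / 822)^(1/-0.072)
2*Nf = 15.1187
Nf = 7.559 cycles


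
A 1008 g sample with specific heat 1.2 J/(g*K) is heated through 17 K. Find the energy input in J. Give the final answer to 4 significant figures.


Q = m * cp * dT
Q = 1008 * 1.2 * 17
Q = 20560 J


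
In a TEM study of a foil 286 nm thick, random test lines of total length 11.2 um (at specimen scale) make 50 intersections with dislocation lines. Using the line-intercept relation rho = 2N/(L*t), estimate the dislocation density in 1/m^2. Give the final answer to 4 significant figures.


rho = 2N / (L * t)
L = 11.2 um = 1.12e-05 m, t = 286 nm = 2.86e-07 m
rho = 2 * 50 / (1.12e-05 * 2.86e-07)
rho = 3.122e+13 1/m^2


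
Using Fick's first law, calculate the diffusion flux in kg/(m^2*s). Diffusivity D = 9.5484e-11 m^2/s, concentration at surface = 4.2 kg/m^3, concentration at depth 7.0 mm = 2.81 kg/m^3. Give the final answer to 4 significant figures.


J = -D * (dC/dx) = D * (C1 - C2) / dx
J = 9.5484e-11 * (4.2 - 2.81) / 7e-03
J = 1.896e-08 kg/(m^2*s)


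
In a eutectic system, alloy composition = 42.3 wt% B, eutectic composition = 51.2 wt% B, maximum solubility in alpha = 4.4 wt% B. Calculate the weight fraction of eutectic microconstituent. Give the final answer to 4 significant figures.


f_primary = (C_e - C0) / (C_e - C_alpha_max)
f_primary = (51.2 - 42.3) / (51.2 - 4.4)
f_primary = 0.190171
f_eutectic = 1 - 0.190171 = 0.8098


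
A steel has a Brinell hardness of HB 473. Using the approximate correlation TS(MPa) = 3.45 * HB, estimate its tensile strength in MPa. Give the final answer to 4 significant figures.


TS (MPa) = 3.45 * HB
TS = 3.45 * 473
TS = 1632 MPa


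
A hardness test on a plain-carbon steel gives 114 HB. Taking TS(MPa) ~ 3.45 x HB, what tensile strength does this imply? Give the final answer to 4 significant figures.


TS (MPa) = 3.45 * HB
TS = 3.45 * 114
TS = 393.3 MPa


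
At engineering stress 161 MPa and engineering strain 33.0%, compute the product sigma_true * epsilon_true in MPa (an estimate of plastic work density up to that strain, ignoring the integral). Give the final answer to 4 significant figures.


sigma_true = sigma_eng * (1 + epsilon_eng)
sigma_true = 161 * (1 + 0.33) = 214.13 MPa
epsilon_true = ln(1 + epsilon_eng)
epsilon_true = ln(1 + 0.33) = 0.285179
sigma_true * epsilon_true = 214.13 * 0.285179 = 61.07 MPa


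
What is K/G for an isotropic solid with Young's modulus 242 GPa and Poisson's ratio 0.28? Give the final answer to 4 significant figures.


G = E / (2*(1+nu))
G = 242 / (2*(1+0.28)) = 94.5313 GPa
K = E / (3*(1-2*nu))
K = 242 / (3*(1-2*0.28)) = 183.333 GPa
K/G = 183.333 / 94.5313 = 1.939


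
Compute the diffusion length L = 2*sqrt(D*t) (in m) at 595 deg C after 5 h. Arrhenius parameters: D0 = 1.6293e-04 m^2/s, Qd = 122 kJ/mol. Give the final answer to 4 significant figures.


Step 1: D = D0 * exp(-Qd/(R*T))
T = 868.15 K
D = 1.6293e-04 * exp(-122e3 / (8.314 * 868.15)) = 7.4348e-12 m^2/s
Step 2: L = 2*sqrt(D*t)
t = 5 h = 18000 s
L = 2*sqrt(7.4348e-12 * 18000) = 7.316e-04 m


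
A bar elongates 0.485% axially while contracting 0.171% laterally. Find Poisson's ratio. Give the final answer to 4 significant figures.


nu = -epsilon_lat / epsilon_axial
Lateral strain is contraction (negative), so using magnitudes:
nu = 0.171 / 0.485
nu = 0.3526


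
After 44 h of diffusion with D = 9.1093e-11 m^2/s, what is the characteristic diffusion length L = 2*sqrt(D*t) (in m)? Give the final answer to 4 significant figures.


t = 44 hr = 158400 s
Diffusion length = 2*sqrt(D*t)
= 2*sqrt(9.1093e-11 * 158400)
= 7.597e-03 m


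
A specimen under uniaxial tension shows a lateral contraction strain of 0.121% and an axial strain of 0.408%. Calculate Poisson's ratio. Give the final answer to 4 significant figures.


nu = -epsilon_lat / epsilon_axial
Lateral strain is contraction (negative), so using magnitudes:
nu = 0.121 / 0.408
nu = 0.2966


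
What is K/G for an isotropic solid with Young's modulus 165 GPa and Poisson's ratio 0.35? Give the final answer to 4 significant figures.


G = E / (2*(1+nu))
G = 165 / (2*(1+0.35)) = 61.1111 GPa
K = E / (3*(1-2*nu))
K = 165 / (3*(1-2*0.35)) = 183.333 GPa
K/G = 183.333 / 61.1111 = 3


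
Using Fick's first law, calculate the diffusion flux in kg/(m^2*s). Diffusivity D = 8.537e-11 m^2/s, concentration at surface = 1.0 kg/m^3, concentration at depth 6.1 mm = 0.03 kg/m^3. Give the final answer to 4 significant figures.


J = -D * (dC/dx) = D * (C1 - C2) / dx
J = 8.537e-11 * (1.0 - 0.03) / 6.1e-03
J = 1.358e-08 kg/(m^2*s)


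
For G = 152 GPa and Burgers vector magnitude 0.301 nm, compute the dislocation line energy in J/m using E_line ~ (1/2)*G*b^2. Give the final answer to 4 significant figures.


E = G*b^2/2
b = 0.301 nm = 3.01e-10 m
G = 152 GPa = 1.52e+11 Pa
E = 0.5 * 1.52e+11 * (3.01e-10)^2
E = 6.886e-09 J/m


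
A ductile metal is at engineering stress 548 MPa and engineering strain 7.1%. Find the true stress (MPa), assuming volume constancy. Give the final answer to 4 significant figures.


sigma_true = sigma_eng * (1 + epsilon_eng)
sigma_true = 548 * (1 + 0.071)
sigma_true = 586.9 MPa


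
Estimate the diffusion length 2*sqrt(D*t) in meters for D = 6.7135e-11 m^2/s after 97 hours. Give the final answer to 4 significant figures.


t = 97 hr = 349200 s
Diffusion length = 2*sqrt(D*t)
= 2*sqrt(6.7135e-11 * 349200)
= 9.684e-03 m


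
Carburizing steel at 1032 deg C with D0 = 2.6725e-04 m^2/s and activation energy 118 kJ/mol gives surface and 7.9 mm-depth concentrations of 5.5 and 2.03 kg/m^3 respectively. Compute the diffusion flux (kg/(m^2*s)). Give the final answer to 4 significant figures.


Step 1: D = D0 * exp(-Qd/(R*T))
T = 1032 + 273.15 = 1305.15 K
D = 2.6725e-04 * exp(-118e3 / (8.314 * 1305.15)) = 5.06008e-09 m^2/s
Step 2: J = D * (C1 - C2) / dx
J = 5.06008e-09 * (5.5 - 2.03) / 7.9e-03
J = 2.223e-06 kg/(m^2*s)


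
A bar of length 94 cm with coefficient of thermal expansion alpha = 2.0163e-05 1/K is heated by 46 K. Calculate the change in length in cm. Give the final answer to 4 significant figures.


dL = L0 * alpha * dT
dL = 94 * 2.0163e-05 * 46
dL = 0.08718 cm


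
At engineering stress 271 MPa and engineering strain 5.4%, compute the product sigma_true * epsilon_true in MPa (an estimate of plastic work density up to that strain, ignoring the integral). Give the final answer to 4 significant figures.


sigma_true = sigma_eng * (1 + epsilon_eng)
sigma_true = 271 * (1 + 0.054) = 285.634 MPa
epsilon_true = ln(1 + epsilon_eng)
epsilon_true = ln(1 + 0.054) = 0.0525925
sigma_true * epsilon_true = 285.634 * 0.0525925 = 15.02 MPa


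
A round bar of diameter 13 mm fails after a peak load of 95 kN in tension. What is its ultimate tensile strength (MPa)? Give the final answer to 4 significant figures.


A0 = pi*(d/2)^2 = pi*(13/2)^2 = 132.732 mm^2
UTS = F_max / A0 = 95*1000 / 132.732
UTS = 715.7 MPa


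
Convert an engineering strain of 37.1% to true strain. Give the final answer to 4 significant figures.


epsilon_true = ln(1 + epsilon_eng)
epsilon_true = ln(1 + 0.371)
epsilon_true = 0.3155


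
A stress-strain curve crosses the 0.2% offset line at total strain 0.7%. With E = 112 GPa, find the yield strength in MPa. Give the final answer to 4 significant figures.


Offset strain = 0.002
Elastic strain at yield = total_strain - offset = 7e-03 - 0.002 = 5e-03
sigma_y = E * elastic_strain = 112000 * 5e-03
sigma_y = 560 MPa


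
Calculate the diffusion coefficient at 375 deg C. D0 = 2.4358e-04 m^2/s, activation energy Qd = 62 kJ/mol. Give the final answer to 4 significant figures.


D = D0 * exp(-Qd / (R*T))
T = 648.15 K
D = 2.4358e-04 * exp(-62e3 / (8.314 * 648.15))
D = 2.454e-09 m^2/s


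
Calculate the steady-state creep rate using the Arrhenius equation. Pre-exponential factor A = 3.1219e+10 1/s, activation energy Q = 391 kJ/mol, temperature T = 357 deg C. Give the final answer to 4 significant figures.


rate = A * exp(-Q / (R*T))
T = 357 + 273.15 = 630.15 K
rate = 3.1219e+10 * exp(-391e3 / (8.314 * 630.15))
rate = 1.209e-22 1/s


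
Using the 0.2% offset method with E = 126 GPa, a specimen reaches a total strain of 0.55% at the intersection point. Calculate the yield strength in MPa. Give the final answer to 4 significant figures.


Offset strain = 0.002
Elastic strain at yield = total_strain - offset = 5.5e-03 - 0.002 = 3.5e-03
sigma_y = E * elastic_strain = 126000 * 3.5e-03
sigma_y = 441 MPa


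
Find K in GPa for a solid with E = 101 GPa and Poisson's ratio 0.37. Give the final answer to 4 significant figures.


K = E / (3*(1-2*nu))
K = 101 / (3*(1-2*0.37))
K = 129.5 GPa


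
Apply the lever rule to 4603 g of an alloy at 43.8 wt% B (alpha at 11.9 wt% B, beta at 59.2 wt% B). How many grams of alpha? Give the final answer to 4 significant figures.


f_alpha = (C_beta - C0) / (C_beta - C_alpha)
f_alpha = (59.2 - 43.8) / (59.2 - 11.9) = 0.325581
m_alpha = f_alpha * m_total = 0.325581 * 4603 = 1499 g


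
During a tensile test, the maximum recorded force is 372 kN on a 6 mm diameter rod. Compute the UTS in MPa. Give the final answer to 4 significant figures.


A0 = pi*(d/2)^2 = pi*(6/2)^2 = 28.2743 mm^2
UTS = F_max / A0 = 372*1000 / 28.2743
UTS = 13160 MPa


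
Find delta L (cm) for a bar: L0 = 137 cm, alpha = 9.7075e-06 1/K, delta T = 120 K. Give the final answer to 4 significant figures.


dL = L0 * alpha * dT
dL = 137 * 9.7075e-06 * 120
dL = 0.1596 cm


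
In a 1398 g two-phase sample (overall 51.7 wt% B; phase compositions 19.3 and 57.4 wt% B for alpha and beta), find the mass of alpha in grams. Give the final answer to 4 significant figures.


f_alpha = (C_beta - C0) / (C_beta - C_alpha)
f_alpha = (57.4 - 51.7) / (57.4 - 19.3) = 0.149606
m_alpha = f_alpha * m_total = 0.149606 * 1398 = 209.1 g


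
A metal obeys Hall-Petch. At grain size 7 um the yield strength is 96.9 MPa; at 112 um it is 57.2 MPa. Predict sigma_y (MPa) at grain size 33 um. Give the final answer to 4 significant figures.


sigma_y = sigma0 + k / sqrt(d)
1/sqrt(d1) = 1/sqrt(7e-06) = 377.964;  1/sqrt(d2) = 94.4911
k = (sigma1 - sigma2) / (1/sqrt(d1) - 1/sqrt(d2)) = (96.9 - 57.2) / (377.964 - 94.4911) = 0.140048 MPa*m^0.5
sigma0 = sigma1 - k/sqrt(d1) = 96.9 - 0.140048*377.964 = 43.9667 MPa
sigma_y(d3) = 43.9667 + 0.140048 / sqrt(3.3e-05) = 68.35 MPa


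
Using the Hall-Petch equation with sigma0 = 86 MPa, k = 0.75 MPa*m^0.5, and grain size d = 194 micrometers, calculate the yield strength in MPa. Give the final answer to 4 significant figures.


sigma_y = sigma0 + k / sqrt(d)
d = 194 um = 1.94e-04 m
sigma_y = 86 + 0.75 / sqrt(1.94e-04)
sigma_y = 139.8 MPa


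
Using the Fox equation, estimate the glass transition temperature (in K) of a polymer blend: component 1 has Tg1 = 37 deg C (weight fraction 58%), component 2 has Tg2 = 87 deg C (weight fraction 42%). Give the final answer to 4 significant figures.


1/Tg = w1/Tg1 + w2/Tg2 (in Kelvin)
Tg1 = 310.15 K, Tg2 = 360.15 K
1/Tg = 0.58/310.15 + 0.42/360.15
Tg = 329.4 K


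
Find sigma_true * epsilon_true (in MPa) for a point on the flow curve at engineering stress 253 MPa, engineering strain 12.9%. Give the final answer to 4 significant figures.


sigma_true = sigma_eng * (1 + epsilon_eng)
sigma_true = 253 * (1 + 0.129) = 285.637 MPa
epsilon_true = ln(1 + epsilon_eng)
epsilon_true = ln(1 + 0.129) = 0.121332
sigma_true * epsilon_true = 285.637 * 0.121332 = 34.66 MPa


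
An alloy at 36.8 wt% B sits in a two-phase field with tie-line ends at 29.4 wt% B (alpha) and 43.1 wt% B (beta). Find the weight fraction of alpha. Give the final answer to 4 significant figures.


f_alpha = (C_beta - C0) / (C_beta - C_alpha)
f_alpha = (43.1 - 36.8) / (43.1 - 29.4)
f_alpha = 0.4599


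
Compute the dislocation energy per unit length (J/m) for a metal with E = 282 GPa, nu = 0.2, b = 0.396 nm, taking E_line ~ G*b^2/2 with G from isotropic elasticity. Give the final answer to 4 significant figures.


Step 1: G = E / (2*(1+nu))
G = 282 / (2*(1+0.2)) = 117.5 GPa = 1.175e+11 Pa
Step 2: E_line = G*b^2/2
b = 0.396 nm = 3.96e-10 m
E_line = 0.5 * 1.175e+11 * (3.96e-10)^2 = 9.213e-09 J/m


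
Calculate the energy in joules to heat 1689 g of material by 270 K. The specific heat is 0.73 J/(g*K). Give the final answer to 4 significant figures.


Q = m * cp * dT
Q = 1689 * 0.73 * 270
Q = 332900 J


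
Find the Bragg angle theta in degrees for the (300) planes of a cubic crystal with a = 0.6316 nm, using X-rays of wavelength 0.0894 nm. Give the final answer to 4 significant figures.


d = a / sqrt(h^2+k^2+l^2)
d = 0.6316 / sqrt(9) = 0.210533 nm
lambda = 2*d*sin(theta)  =>  sin(theta) = lambda / (2*d)
sin(theta) = 0.0894 / (2 * 0.210533) = 0.212318
theta = 12.26 deg


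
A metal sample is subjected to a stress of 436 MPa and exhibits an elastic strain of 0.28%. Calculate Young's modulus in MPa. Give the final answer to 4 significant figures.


E = sigma / epsilon
epsilon = 0.28% = 2.8e-03
E = 436 / 2.8e-03
E = 155700 MPa


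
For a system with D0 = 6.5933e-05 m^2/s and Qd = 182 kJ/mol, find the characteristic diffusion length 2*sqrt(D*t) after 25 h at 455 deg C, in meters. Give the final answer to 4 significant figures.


Step 1: D = D0 * exp(-Qd/(R*T))
T = 728.15 K
D = 6.5933e-05 * exp(-182e3 / (8.314 * 728.15)) = 5.78977e-18 m^2/s
Step 2: L = 2*sqrt(D*t)
t = 25 h = 90000 s
L = 2*sqrt(5.78977e-18 * 90000) = 1.444e-06 m


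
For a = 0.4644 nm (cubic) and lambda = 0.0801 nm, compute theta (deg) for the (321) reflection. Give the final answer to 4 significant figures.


d = a / sqrt(h^2+k^2+l^2)
d = 0.4644 / sqrt(14) = 0.124116 nm
lambda = 2*d*sin(theta)  =>  sin(theta) = lambda / (2*d)
sin(theta) = 0.0801 / (2 * 0.124116) = 0.322682
theta = 18.83 deg


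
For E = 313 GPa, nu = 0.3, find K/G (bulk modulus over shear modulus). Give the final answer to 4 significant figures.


G = E / (2*(1+nu))
G = 313 / (2*(1+0.3)) = 120.385 GPa
K = E / (3*(1-2*nu))
K = 313 / (3*(1-2*0.3)) = 260.833 GPa
K/G = 260.833 / 120.385 = 2.167


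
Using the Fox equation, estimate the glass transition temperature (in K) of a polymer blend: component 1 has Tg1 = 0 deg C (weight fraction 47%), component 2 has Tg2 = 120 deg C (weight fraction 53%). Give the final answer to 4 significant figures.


1/Tg = w1/Tg1 + w2/Tg2 (in Kelvin)
Tg1 = 273.15 K, Tg2 = 393.15 K
1/Tg = 0.47/273.15 + 0.53/393.15
Tg = 325.9 K
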